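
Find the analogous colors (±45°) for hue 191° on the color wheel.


Base hue: 191°
Left analog: (191 - 45) mod 360 = 146°
Right analog: (191 + 45) mod 360 = 236°
Analogous hues = 146° and 236°


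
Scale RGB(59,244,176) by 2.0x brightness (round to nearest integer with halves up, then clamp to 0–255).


Multiply each channel by 2.0, round half up, clamp to [0, 255]
R: 59×2.0 = 118
G: 244×2.0 = 488 → clamp → 255
B: 176×2.0 = 352 → clamp → 255
= RGB(118, 255, 255)


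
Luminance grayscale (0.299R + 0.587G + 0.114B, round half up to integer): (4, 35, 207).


Gray = 0.299×R + 0.587×G + 0.114×B
Gray = 0.299×4 + 0.587×35 + 0.114×207
Gray = 1.196 + 20.545 + 23.598
Gray = 45.339 → round half up → 45
Gray = 45


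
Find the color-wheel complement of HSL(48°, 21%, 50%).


Complement = opposite side of color wheel = hue + 180°
H' = (48 + 180) mod 360 = 228°
S and L unchanged.
= HSL(228°, 21%, 50%)


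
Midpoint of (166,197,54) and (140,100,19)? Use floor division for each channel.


Midpoint: each channel = ⌊(C₁+C₂)/2⌋
R: ⌊(166+140)/2⌋ = 153
G: ⌊(197+100)/2⌋ = 148
B: ⌊(54+19)/2⌋ = 36
= RGB(153, 148, 36)


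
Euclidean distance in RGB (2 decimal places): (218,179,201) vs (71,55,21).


d = √[(R₁-R₂)² + (G₁-G₂)² + (B₁-B₂)²]
d = √[(218-71)² + (179-55)² + (201-21)²]
d = √[21609 + 15376 + 32400]
d = √69385
d ≈ 263.41


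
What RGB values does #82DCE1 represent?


82 → 130 (R)
DC → 220 (G)
E1 → 225 (B)
= RGB(130, 220, 225)


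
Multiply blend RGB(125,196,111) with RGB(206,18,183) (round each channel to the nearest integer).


Multiply: C = A×B/255, rounded to nearest integer
R: 125×206/255 = 25750/255 ≈ 100.980 → 101
G: 196×18/255 = 3528/255 ≈ 13.835 → 14
B: 111×183/255 = 20313/255 ≈ 79.659 → 80
= RGB(101, 14, 80)


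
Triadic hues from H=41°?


Triadic: equally spaced at 120° intervals
H1 = 41°
H2 = (41 + 120) mod 360 = 161°
H3 = (41 + 240) mod 360 = 281°
Triadic = 41°, 161°, 281°


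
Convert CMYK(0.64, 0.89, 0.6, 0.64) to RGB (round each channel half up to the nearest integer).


R = 255 × (1-C) × (1-K) = 255 × 0.36 × 0.36 = 33.048 → 33
G = 255 × (1-M) × (1-K) = 255 × 0.11 × 0.36 = 10.098 → 10
B = 255 × (1-Y) × (1-K) = 255 × 0.40 × 0.36 = 36.72 → 37
= RGB(33, 10, 37)


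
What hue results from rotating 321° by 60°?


New hue = (H + rotation) mod 360
New hue = (321 + 60) mod 360
= 381 mod 360
= 21°


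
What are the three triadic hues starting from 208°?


Triadic: equally spaced at 120° intervals
H1 = 208°
H2 = (208 + 120) mod 360 = 328°
H3 = (208 + 240) mod 360 = 88°
Triadic = 208°, 328°, 88°


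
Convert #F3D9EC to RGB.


F3 → 243 (R)
D9 → 217 (G)
EC → 236 (B)
= RGB(243, 217, 236)


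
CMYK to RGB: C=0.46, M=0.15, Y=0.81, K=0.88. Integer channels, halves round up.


R = 255 × (1-C) × (1-K) = 255 × 0.54 × 0.12 = 16.524 → 17
G = 255 × (1-M) × (1-K) = 255 × 0.85 × 0.12 = 26.01 → 26
B = 255 × (1-Y) × (1-K) = 255 × 0.19 × 0.12 = 5.814 → 6
= RGB(17, 26, 6)


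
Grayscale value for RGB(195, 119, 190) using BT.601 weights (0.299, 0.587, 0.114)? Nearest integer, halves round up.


Gray = 0.299×R + 0.587×G + 0.114×B
Gray = 0.299×195 + 0.587×119 + 0.114×190
Gray = 58.305 + 69.853 + 21.660
Gray = 149.818 → round half up → 150
Gray = 150


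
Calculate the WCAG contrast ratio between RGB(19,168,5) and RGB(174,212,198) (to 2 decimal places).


Linearize each sRGB channel c=v/255: c/12.92 if c ≤ 0.04045 else ((c+0.055)/1.055)^2.4
L = 0.2126×R_lin + 0.7152×G_lin + 0.0722×B_lin
Color 1 (19,168,5):
  R=19: 19/255≈0.0745 > 0.04045 → ((0.0745+0.055)/1.055)^2.4 ≈ 0.00651
  G=168: 168/255≈0.6588 > 0.04045 → ((0.6588+0.055)/1.055)^2.4 ≈ 0.39157
  B=5: 5/255≈0.0196 ≤ 0.04045 → 0.0196/12.92 ≈ 0.00152
  L1 = 0.2126×0.00651 + 0.7152×0.39157 + 0.0722×0.00152 ≈ 0.28155
Color 2 (174,212,198):
  R=174: 174/255≈0.6824 > 0.04045 → ((0.6824+0.055)/1.055)^2.4 ≈ 0.42327
  G=212: 212/255≈0.8314 > 0.04045 → ((0.8314+0.055)/1.055)^2.4 ≈ 0.65837
  B=198: 198/255≈0.7765 > 0.04045 → ((0.7765+0.055)/1.055)^2.4 ≈ 0.56471
  L2 = 0.2126×0.42327 + 0.7152×0.65837 + 0.0722×0.56471 ≈ 0.60163
Lighter = 0.60163, Darker = 0.28155
Ratio = (L_lighter + 0.05) / (L_darker + 0.05)
Ratio = (0.60163 + 0.05) / (0.28155 + 0.05) = 0.65163 / 0.33155 ≈ 1.9654
Ratio ≈ 1.97:1


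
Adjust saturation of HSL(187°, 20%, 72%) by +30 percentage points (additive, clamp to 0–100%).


Original S = 20%
Adjustment = +30 percentage points
New S = 20 + (30) = 50
Clamp to [0, 100] → 50
= HSL(187°, 50%, 72%)


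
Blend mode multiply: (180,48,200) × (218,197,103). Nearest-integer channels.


Multiply: C = A×B/255, rounded to nearest integer
R: 180×218/255 = 39240/255 ≈ 153.882 → 154
G: 48×197/255 = 9456/255 ≈ 37.082 → 37
B: 200×103/255 = 20600/255 ≈ 80.784 → 81
= RGB(154, 37, 81)


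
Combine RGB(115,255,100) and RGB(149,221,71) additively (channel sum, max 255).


Additive: each channel = min(255, C₁+C₂)
R: 115+149 = 264 → 255
G: 255+221 = 476 → 255
B: 100+71 = 171 → 171
= RGB(255, 255, 171)


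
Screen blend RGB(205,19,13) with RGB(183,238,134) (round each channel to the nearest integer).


Screen: C = 255 - (255-A)×(255-B)/255, rounded to nearest integer
R: 255 - (255-205)×(255-183)/255 = 255 - 3600/255 ≈ 255 - 14.118 = 240.882 → 241
G: 255 - (255-19)×(255-238)/255 = 255 - 4012/255 ≈ 255 - 15.733 = 239.267 → 239
B: 255 - (255-13)×(255-134)/255 = 255 - 29282/255 ≈ 255 - 114.831 = 140.169 → 140
= RGB(241, 239, 140)


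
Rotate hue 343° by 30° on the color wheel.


New hue = (H + rotation) mod 360
New hue = (343 + 30) mod 360
= 373 mod 360
= 13°


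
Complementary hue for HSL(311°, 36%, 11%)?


Complement = opposite side of color wheel = hue + 180°
H' = (311 + 180) mod 360 = 131°
S and L unchanged.
= HSL(131°, 36%, 11%)


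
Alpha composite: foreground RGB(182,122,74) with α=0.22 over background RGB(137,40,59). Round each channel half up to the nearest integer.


C = α×F + (1-α)×B, with 1-α = 0.78
R: 0.22×182 + 0.78×137 = 40.04 + 106.86 = 146.90 → 147
G: 0.22×122 + 0.78×40 = 26.84 + 31.20 = 58.04 → 58
B: 0.22×74 + 0.78×59 = 16.28 + 46.02 = 62.30 → 62
= RGB(147, 58, 62)


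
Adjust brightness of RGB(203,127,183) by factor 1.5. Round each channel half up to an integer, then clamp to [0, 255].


Multiply each channel by 1.5, round half up, clamp to [0, 255]
R: 203×1.5 = 304.5 → round → 305 → clamp → 255
G: 127×1.5 = 190.5 → round → 191
B: 183×1.5 = 274.5 → round → 275 → clamp → 255
= RGB(255, 191, 255)


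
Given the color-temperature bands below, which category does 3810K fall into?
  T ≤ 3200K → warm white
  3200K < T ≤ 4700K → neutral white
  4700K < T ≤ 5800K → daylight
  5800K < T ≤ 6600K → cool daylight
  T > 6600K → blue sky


Temperature: 3810K
3200K < 3810K ≤ 4700K → neutral white
Classification: neutral white


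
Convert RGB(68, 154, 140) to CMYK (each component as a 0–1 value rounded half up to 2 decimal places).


R'=68/255≈0.2667, G'=154/255≈0.6039, B'=140/255≈0.5490
K = 1 - max(R',G',B') = 1 - 154/255 = 101/255 = 0.39607… → 0.40
(1-R'-K)/(1-K) simplifies to (max-R)/max with max = 154:
C = (154-68)/154 = 86/154 = 0.55844… → 0.56
M = (154-154)/154 = 0/154 = 0 → 0.00
Y = (154-140)/154 = 14/154 = 0.09090… → 0.09
= CMYK(0.56, 0.00, 0.09, 0.40)


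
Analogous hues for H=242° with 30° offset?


Base hue: 242°
Left analog: (242 - 30) mod 360 = 212°
Right analog: (242 + 30) mod 360 = 272°
Analogous hues = 212° and 272°


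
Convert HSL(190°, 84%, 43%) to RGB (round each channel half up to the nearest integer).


H=190°, S=0.84, L=0.43
C = (1-|2L-1|)×S = (1-|-0.14|)×0.84 = 0.7224
H' = H/60 = 190/60 ≈ 3.1667; X = C×(1-|H' mod 2 - 1|) = 0.602
m = L - C/2 = 0.43 - 0.3612 = 0.0688
Sector ⌊H'⌋ = 3 → (R',G',B') = (0.0, 0.602, 0.7224)
RGB = ((R'+m)×255, (G'+m)×255, (B'+m)×255) = (17.544, 171.054, 201.756)
Round half up → RGB(18, 171, 202)


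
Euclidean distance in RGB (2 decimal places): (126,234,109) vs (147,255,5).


d = √[(R₁-R₂)² + (G₁-G₂)² + (B₁-B₂)²]
d = √[(126-147)² + (234-255)² + (109-5)²]
d = √[441 + 441 + 10816]
d = √11698
d ≈ 108.16


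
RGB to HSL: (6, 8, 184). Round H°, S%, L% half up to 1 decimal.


Normalize: R'=6/255≈0.0235, G'=8/255≈0.0314, B'=184/255≈0.7216
Max=184/255, Min=6/255, Δ=Max-Min=178/255
L = (Max+Min)/2 = (184+6)/510 = 190/510 = 0.37254… → L = 37.3%
L ≤ 0.5 → S = Δ/(Max+Min) = 178/(184+6) = 178/190 = 0.93684… → S = 93.7%
(the 1/255 factors cancel in S and H, so raw channel differences can be used)
Max is B' → H = 60 × ((R-G)/Δ + 4) = 60 × ((6-8)/178 + 4)
  -2/178 + 4 = -0.0112… + 4 = 3.9887…
  H = 60 × 3.9887… = 239.325…° → H = 239.3°
= HSL(239.3°, 93.7%, 37.3%)


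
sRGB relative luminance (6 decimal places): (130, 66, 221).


Linearize each channel (sRGB transfer function): c = v/255; c_lin = c/12.92 if c ≤ 0.04045, else ((c+0.055)/1.055)^2.4
  R: 130/255 ≈ 0.509804 > 0.04045 → ((0.509804+0.055)/1.055)^2.4 ≈ 0.223228
  G: 66/255 ≈ 0.258824 > 0.04045 → ((0.258824+0.055)/1.055)^2.4 ≈ 0.054480
  B: 221/255 ≈ 0.866667 > 0.04045 → ((0.866667+0.055)/1.055)^2.4 ≈ 0.723055
R_lin = 0.223228, G_lin = 0.054480, B_lin = 0.723055
L = 0.2126×R + 0.7152×G + 0.0722×B
L = 0.2126×0.223228 + 0.7152×0.054480 + 0.0722×0.723055
L ≈ 0.138627


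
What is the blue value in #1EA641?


Color: #1EA641
R = 1E = 30
G = A6 = 166
B = 41 = 65
Blue = 65


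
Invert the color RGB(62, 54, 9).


Invert: (255-R, 255-G, 255-B)
R: 255-62 = 193
G: 255-54 = 201
B: 255-9 = 246
= RGB(193, 201, 246)


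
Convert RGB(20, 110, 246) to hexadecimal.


R = 20 → 14 (hex)
G = 110 → 6E (hex)
B = 246 → F6 (hex)
Hex = #146EF6


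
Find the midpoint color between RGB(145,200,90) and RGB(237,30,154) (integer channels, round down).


Midpoint: each channel = ⌊(C₁+C₂)/2⌋
R: ⌊(145+237)/2⌋ = 191
G: ⌊(200+30)/2⌋ = 115
B: ⌊(90+154)/2⌋ = 122
= RGB(191, 115, 122)


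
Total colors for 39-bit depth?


Colors = 2^bits = 2^39
= 549,755,813,888 colors


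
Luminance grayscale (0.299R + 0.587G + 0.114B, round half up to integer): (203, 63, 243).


Gray = 0.299×R + 0.587×G + 0.114×B
Gray = 0.299×203 + 0.587×63 + 0.114×243
Gray = 60.697 + 36.981 + 27.702
Gray = 125.380 → round half up → 125
Gray = 125


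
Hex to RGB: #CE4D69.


CE → 206 (R)
4D → 77 (G)
69 → 105 (B)
= RGB(206, 77, 105)


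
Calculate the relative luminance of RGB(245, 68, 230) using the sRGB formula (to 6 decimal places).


Linearize each channel (sRGB transfer function): c = v/255; c_lin = c/12.92 if c ≤ 0.04045, else ((c+0.055)/1.055)^2.4
  R: 245/255 ≈ 0.960784 > 0.04045 → ((0.960784+0.055)/1.055)^2.4 ≈ 0.913099
  G: 68/255 ≈ 0.266667 > 0.04045 → ((0.266667+0.055)/1.055)^2.4 ≈ 0.057805
  B: 230/255 ≈ 0.901961 > 0.04045 → ((0.901961+0.055)/1.055)^2.4 ≈ 0.791298
R_lin = 0.913099, G_lin = 0.057805, B_lin = 0.791298
L = 0.2126×R + 0.7152×G + 0.0722×B
L = 0.2126×0.913099 + 0.7152×0.057805 + 0.0722×0.791298
L ≈ 0.292599


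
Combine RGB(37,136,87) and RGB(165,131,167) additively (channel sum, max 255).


Additive: each channel = min(255, C₁+C₂)
R: 37+165 = 202 → 202
G: 136+131 = 267 → 255
B: 87+167 = 254 → 254
= RGB(202, 255, 254)


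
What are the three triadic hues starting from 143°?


Triadic: equally spaced at 120° intervals
H1 = 143°
H2 = (143 + 120) mod 360 = 263°
H3 = (143 + 240) mod 360 = 23°
Triadic = 143°, 263°, 23°


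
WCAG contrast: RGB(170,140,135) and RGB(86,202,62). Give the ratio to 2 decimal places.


Linearize each sRGB channel c=v/255: c/12.92 if c ≤ 0.04045 else ((c+0.055)/1.055)^2.4
L = 0.2126×R_lin + 0.7152×G_lin + 0.0722×B_lin
Color 1 (170,140,135):
  R=170: 170/255≈0.6667 > 0.04045 → ((0.6667+0.055)/1.055)^2.4 ≈ 0.40198
  G=140: 140/255≈0.5490 > 0.04045 → ((0.5490+0.055)/1.055)^2.4 ≈ 0.26225
  B=135: 135/255≈0.5294 > 0.04045 → ((0.5294+0.055)/1.055)^2.4 ≈ 0.24228
  L1 = 0.2126×0.40198 + 0.7152×0.26225 + 0.0722×0.24228 ≈ 0.29051
Color 2 (86,202,62):
  R=86: 86/255≈0.3373 > 0.04045 → ((0.3373+0.055)/1.055)^2.4 ≈ 0.09306
  G=202: 202/255≈0.7922 > 0.04045 → ((0.7922+0.055)/1.055)^2.4 ≈ 0.59062
  B=62: 62/255≈0.2431 > 0.04045 → ((0.2431+0.055)/1.055)^2.4 ≈ 0.04817
  L2 = 0.2126×0.09306 + 0.7152×0.59062 + 0.0722×0.04817 ≈ 0.44567
Lighter = 0.44567, Darker = 0.29051
Ratio = (L_lighter + 0.05) / (L_darker + 0.05)
Ratio = (0.44567 + 0.05) / (0.29051 + 0.05) = 0.49567 / 0.34051 ≈ 1.4557
Ratio ≈ 1.46:1


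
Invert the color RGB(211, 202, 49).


Invert: (255-R, 255-G, 255-B)
R: 255-211 = 44
G: 255-202 = 53
B: 255-49 = 206
= RGB(44, 53, 206)


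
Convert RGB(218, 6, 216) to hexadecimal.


R = 218 → DA (hex)
G = 6 → 06 (hex)
B = 216 → D8 (hex)
Hex = #DA06D8


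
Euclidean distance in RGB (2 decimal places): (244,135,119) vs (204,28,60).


d = √[(R₁-R₂)² + (G₁-G₂)² + (B₁-B₂)²]
d = √[(244-204)² + (135-28)² + (119-60)²]
d = √[1600 + 11449 + 3481]
d = √16530
d ≈ 128.57


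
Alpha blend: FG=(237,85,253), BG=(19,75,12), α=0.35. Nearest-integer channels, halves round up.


C = α×F + (1-α)×B, with 1-α = 0.65
R: 0.35×237 + 0.65×19 = 82.95 + 12.35 = 95.30 → 95
G: 0.35×85 + 0.65×75 = 29.75 + 48.75 = 78.50 → 79
B: 0.35×253 + 0.65×12 = 88.55 + 7.80 = 96.35 → 96
= RGB(95, 79, 96)


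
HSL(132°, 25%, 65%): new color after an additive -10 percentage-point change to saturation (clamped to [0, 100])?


Original S = 25%
Adjustment = -10 percentage points
New S = 25 + (-10) = 15
Clamp to [0, 100] → 15
= HSL(132°, 15%, 65%)


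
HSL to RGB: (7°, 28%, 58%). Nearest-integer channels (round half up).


H=7°, S=0.28, L=0.58
C = (1-|2L-1|)×S = (1-|0.16|)×0.28 = 0.2352
H' = H/60 = 7/60 ≈ 0.1167; X = C×(1-|H' mod 2 - 1|) = 0.02744
m = L - C/2 = 0.58 - 0.1176 = 0.4624
Sector ⌊H'⌋ = 0 → (R',G',B') = (0.2352, 0.02744, 0.0)
RGB = ((R'+m)×255, (G'+m)×255, (B'+m)×255) = (177.888, 124.9092, 117.912)
Round half up → RGB(178, 125, 118)


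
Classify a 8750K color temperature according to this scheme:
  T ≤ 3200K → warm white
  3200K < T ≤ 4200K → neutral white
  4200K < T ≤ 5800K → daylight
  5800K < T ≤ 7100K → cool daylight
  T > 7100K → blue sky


Temperature: 8750K
8750K > 7100K → blue sky
Classification: blue sky


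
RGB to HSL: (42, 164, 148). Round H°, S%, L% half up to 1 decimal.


Normalize: R'=42/255≈0.1647, G'=164/255≈0.6431, B'=148/255≈0.5804
Max=164/255, Min=42/255, Δ=Max-Min=122/255
L = (Max+Min)/2 = (164+42)/510 = 206/510 = 0.40392… → L = 40.4%
L ≤ 0.5 → S = Δ/(Max+Min) = 122/(164+42) = 122/206 = 0.59223… → S = 59.2%
(the 1/255 factors cancel in S and H, so raw channel differences can be used)
Max is G' → H = 60 × ((B-R)/Δ + 2) = 60 × ((148-42)/122 + 2)
  106/122 + 2 = 0.8688… + 2 = 2.8688…
  H = 60 × 2.8688… = 172.131…° → H = 172.1°
= HSL(172.1°, 59.2%, 40.4%)


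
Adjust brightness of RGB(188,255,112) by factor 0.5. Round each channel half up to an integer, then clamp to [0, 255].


Multiply each channel by 0.5, round half up, clamp to [0, 255]
R: 188×0.5 = 94
G: 255×0.5 = 127.5 → round → 128
B: 112×0.5 = 56
= RGB(94, 128, 56)


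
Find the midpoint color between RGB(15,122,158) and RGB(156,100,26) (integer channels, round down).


Midpoint: each channel = ⌊(C₁+C₂)/2⌋
R: ⌊(15+156)/2⌋ = 85
G: ⌊(122+100)/2⌋ = 111
B: ⌊(158+26)/2⌋ = 92
= RGB(85, 111, 92)


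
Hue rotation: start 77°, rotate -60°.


New hue = (H + rotation) mod 360
New hue = (77 -60) mod 360
= 17 mod 360
= 17°


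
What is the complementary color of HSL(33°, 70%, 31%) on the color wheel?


Complement = opposite side of color wheel = hue + 180°
H' = (33 + 180) mod 360 = 213°
S and L unchanged.
= HSL(213°, 70%, 31%)


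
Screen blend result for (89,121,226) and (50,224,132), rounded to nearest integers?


Screen: C = 255 - (255-A)×(255-B)/255, rounded to nearest integer
R: 255 - (255-89)×(255-50)/255 = 255 - 34030/255 ≈ 255 - 133.451 = 121.549 → 122
G: 255 - (255-121)×(255-224)/255 = 255 - 4154/255 ≈ 255 - 16.290 = 238.710 → 239
B: 255 - (255-226)×(255-132)/255 = 255 - 3567/255 ≈ 255 - 13.988 = 241.012 → 241
= RGB(122, 239, 241)


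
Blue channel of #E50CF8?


Color: #E50CF8
R = E5 = 229
G = 0C = 12
B = F8 = 248
Blue = 248


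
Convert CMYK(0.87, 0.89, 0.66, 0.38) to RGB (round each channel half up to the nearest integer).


R = 255 × (1-C) × (1-K) = 255 × 0.13 × 0.62 = 20.553 → 21
G = 255 × (1-M) × (1-K) = 255 × 0.11 × 0.62 = 17.391 → 17
B = 255 × (1-Y) × (1-K) = 255 × 0.34 × 0.62 = 53.754 → 54
= RGB(21, 17, 54)


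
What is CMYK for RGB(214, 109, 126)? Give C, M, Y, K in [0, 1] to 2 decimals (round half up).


R'=214/255≈0.8392, G'=109/255≈0.4275, B'=126/255≈0.4941
K = 1 - max(R',G',B') = 1 - 214/255 = 41/255 = 0.16078… → 0.16
(1-R'-K)/(1-K) simplifies to (max-R)/max with max = 214:
C = (214-214)/214 = 0/214 = 0 → 0.00
M = (214-109)/214 = 105/214 = 0.49065… → 0.49
Y = (214-126)/214 = 88/214 = 0.41121… → 0.41
= CMYK(0.00, 0.49, 0.41, 0.16)


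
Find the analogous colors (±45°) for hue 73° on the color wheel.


Base hue: 73°
Left analog: (73 - 45) mod 360 = 28°
Right analog: (73 + 45) mod 360 = 118°
Analogous hues = 28° and 118°


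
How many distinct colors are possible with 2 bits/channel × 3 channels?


Total bits = 2 bits/channel × 3 channels = 6 bits
Distinct colors = 2^6
= 64 colors


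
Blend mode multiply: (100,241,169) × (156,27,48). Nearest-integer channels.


Multiply: C = A×B/255, rounded to nearest integer
R: 100×156/255 = 15600/255 ≈ 61.176 → 61
G: 241×27/255 = 6507/255 ≈ 25.518 → 26
B: 169×48/255 = 8112/255 ≈ 31.812 → 32
= RGB(61, 26, 32)


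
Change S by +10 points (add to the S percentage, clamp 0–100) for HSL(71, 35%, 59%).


Original S = 35%
Adjustment = +10 percentage points
New S = 35 + (10) = 45
Clamp to [0, 100] → 45
= HSL(71°, 45%, 59%)


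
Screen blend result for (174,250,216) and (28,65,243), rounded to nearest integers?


Screen: C = 255 - (255-A)×(255-B)/255, rounded to nearest integer
R: 255 - (255-174)×(255-28)/255 = 255 - 18387/255 ≈ 255 - 72.106 = 182.894 → 183
G: 255 - (255-250)×(255-65)/255 = 255 - 950/255 ≈ 255 - 3.725 = 251.275 → 251
B: 255 - (255-216)×(255-243)/255 = 255 - 468/255 ≈ 255 - 1.835 = 253.165 → 253
= RGB(183, 251, 253)


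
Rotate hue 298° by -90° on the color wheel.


New hue = (H + rotation) mod 360
New hue = (298 -90) mod 360
= 208 mod 360
= 208°


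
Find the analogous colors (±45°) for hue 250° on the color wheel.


Base hue: 250°
Left analog: (250 - 45) mod 360 = 205°
Right analog: (250 + 45) mod 360 = 295°
Analogous hues = 205° and 295°


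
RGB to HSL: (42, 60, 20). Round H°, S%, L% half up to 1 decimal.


Normalize: R'=42/255≈0.1647, G'=60/255≈0.2353, B'=20/255≈0.0784
Max=60/255, Min=20/255, Δ=Max-Min=40/255
L = (Max+Min)/2 = (60+20)/510 = 80/510 = 0.15686… → L = 15.7%
L ≤ 0.5 → S = Δ/(Max+Min) = 40/(60+20) = 40/80 = 0.5 → S = 50.0%
(the 1/255 factors cancel in S and H, so raw channel differences can be used)
Max is G' → H = 60 × ((B-R)/Δ + 2) = 60 × ((20-42)/40 + 2)
  -22/40 + 2 = -0.55 + 2 = 1.45
  H = 60 × 1.45 = 87° → H = 87.0°
= HSL(87.0°, 50.0%, 15.7%)


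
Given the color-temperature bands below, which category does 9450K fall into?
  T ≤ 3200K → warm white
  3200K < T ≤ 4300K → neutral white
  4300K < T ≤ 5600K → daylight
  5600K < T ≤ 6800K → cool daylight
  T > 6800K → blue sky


Temperature: 9450K
9450K > 6800K → blue sky
Classification: blue sky


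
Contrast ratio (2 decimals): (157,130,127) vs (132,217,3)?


Linearize each sRGB channel c=v/255: c/12.92 if c ≤ 0.04045 else ((c+0.055)/1.055)^2.4
L = 0.2126×R_lin + 0.7152×G_lin + 0.0722×B_lin
Color 1 (157,130,127):
  R=157: 157/255≈0.6157 > 0.04045 → ((0.6157+0.055)/1.055)^2.4 ≈ 0.33716
  G=130: 130/255≈0.5098 > 0.04045 → ((0.5098+0.055)/1.055)^2.4 ≈ 0.22323
  B=127: 127/255≈0.4980 > 0.04045 → ((0.4980+0.055)/1.055)^2.4 ≈ 0.21223
  L1 = 0.2126×0.33716 + 0.7152×0.22323 + 0.0722×0.21223 ≈ 0.24666
Color 2 (132,217,3):
  R=132: 132/255≈0.5176 > 0.04045 → ((0.5176+0.055)/1.055)^2.4 ≈ 0.23074
  G=217: 217/255≈0.8510 > 0.04045 → ((0.8510+0.055)/1.055)^2.4 ≈ 0.69387
  B=3: 3/255≈0.0118 ≤ 0.04045 → 0.0118/12.92 ≈ 0.00091
  L2 = 0.2126×0.23074 + 0.7152×0.69387 + 0.0722×0.00091 ≈ 0.54538
Lighter = 0.54538, Darker = 0.24666
Ratio = (L_lighter + 0.05) / (L_darker + 0.05)
Ratio = (0.54538 + 0.05) / (0.24666 + 0.05) = 0.59538 / 0.29666 ≈ 2.0070
Ratio ≈ 2.01:1


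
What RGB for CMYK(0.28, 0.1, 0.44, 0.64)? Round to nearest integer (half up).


R = 255 × (1-C) × (1-K) = 255 × 0.72 × 0.36 = 66.096 → 66
G = 255 × (1-M) × (1-K) = 255 × 0.90 × 0.36 = 82.62 → 83
B = 255 × (1-Y) × (1-K) = 255 × 0.56 × 0.36 = 51.408 → 51
= RGB(66, 83, 51)


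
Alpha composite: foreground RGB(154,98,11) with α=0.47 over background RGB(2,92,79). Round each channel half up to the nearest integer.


C = α×F + (1-α)×B, with 1-α = 0.53
R: 0.47×154 + 0.53×2 = 72.38 + 1.06 = 73.44 → 73
G: 0.47×98 + 0.53×92 = 46.06 + 48.76 = 94.82 → 95
B: 0.47×11 + 0.53×79 = 5.17 + 41.87 = 47.04 → 47
= RGB(73, 95, 47)


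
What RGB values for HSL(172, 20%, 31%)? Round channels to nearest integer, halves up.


H=172°, S=0.20, L=0.31
C = (1-|2L-1|)×S = (1-|-0.38|)×0.20 = 0.124
H' = H/60 = 172/60 ≈ 2.8667; X = C×(1-|H' mod 2 - 1|) ≈ 0.1075
m = L - C/2 = 0.31 - 0.062 = 0.248
Sector ⌊H'⌋ = 2 → (R',G',B') = (0.0, 0.124, ≈0.1075)
RGB = ((R'+m)×255, (G'+m)×255, (B'+m)×255) = (63.24, 94.86, 90.644)
Round half up → RGB(63, 95, 91)


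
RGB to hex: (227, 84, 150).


R = 227 → E3 (hex)
G = 84 → 54 (hex)
B = 150 → 96 (hex)
Hex = #E35496


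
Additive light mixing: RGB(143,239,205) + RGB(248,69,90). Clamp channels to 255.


Additive: each channel = min(255, C₁+C₂)
R: 143+248 = 391 → 255
G: 239+69 = 308 → 255
B: 205+90 = 295 → 255
= RGB(255, 255, 255)


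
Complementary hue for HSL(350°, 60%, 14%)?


Complement = opposite side of color wheel = hue + 180°
H' = (350 + 180) mod 360 = 170°
S and L unchanged.
= HSL(170°, 60%, 14%)


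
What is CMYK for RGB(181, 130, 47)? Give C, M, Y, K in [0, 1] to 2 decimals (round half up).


R'=181/255≈0.7098, G'=130/255≈0.5098, B'=47/255≈0.1843
K = 1 - max(R',G',B') = 1 - 181/255 = 74/255 = 0.29019… → 0.29
(1-R'-K)/(1-K) simplifies to (max-R)/max with max = 181:
C = (181-181)/181 = 0/181 = 0 → 0.00
M = (181-130)/181 = 51/181 = 0.28176… → 0.28
Y = (181-47)/181 = 134/181 = 0.74033… → 0.74
= CMYK(0.00, 0.28, 0.74, 0.29)


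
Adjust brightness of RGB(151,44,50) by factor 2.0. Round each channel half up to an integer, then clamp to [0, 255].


Multiply each channel by 2.0, round half up, clamp to [0, 255]
R: 151×2.0 = 302 → clamp → 255
G: 44×2.0 = 88
B: 50×2.0 = 100
= RGB(255, 88, 100)


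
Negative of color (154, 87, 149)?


Invert: (255-R, 255-G, 255-B)
R: 255-154 = 101
G: 255-87 = 168
B: 255-149 = 106
= RGB(101, 168, 106)


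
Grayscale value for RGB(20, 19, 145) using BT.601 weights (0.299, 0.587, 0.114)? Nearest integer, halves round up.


Gray = 0.299×R + 0.587×G + 0.114×B
Gray = 0.299×20 + 0.587×19 + 0.114×145
Gray = 5.980 + 11.153 + 16.530
Gray = 33.663 → round half up → 34
Gray = 34


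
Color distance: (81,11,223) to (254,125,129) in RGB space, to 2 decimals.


d = √[(R₁-R₂)² + (G₁-G₂)² + (B₁-B₂)²]
d = √[(81-254)² + (11-125)² + (223-129)²]
d = √[29929 + 12996 + 8836]
d = √51761
d ≈ 227.51


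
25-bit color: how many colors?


Colors = 2^bits = 2^25
= 33,554,432 colors


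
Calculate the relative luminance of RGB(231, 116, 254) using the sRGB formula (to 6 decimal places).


Linearize each channel (sRGB transfer function): c = v/255; c_lin = c/12.92 if c ≤ 0.04045, else ((c+0.055)/1.055)^2.4
  R: 231/255 ≈ 0.905882 > 0.04045 → ((0.905882+0.055)/1.055)^2.4 ≈ 0.799103
  G: 116/255 ≈ 0.454902 > 0.04045 → ((0.454902+0.055)/1.055)^2.4 ≈ 0.174647
  B: 254/255 ≈ 0.996078 > 0.04045 → ((0.996078+0.055)/1.055)^2.4 ≈ 0.991102
R_lin = 0.799103, G_lin = 0.174647, B_lin = 0.991102
L = 0.2126×R + 0.7152×G + 0.0722×B
L = 0.2126×0.799103 + 0.7152×0.174647 + 0.0722×0.991102
L ≈ 0.366355


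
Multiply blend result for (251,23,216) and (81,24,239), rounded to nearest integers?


Multiply: C = A×B/255, rounded to nearest integer
R: 251×81/255 = 20331/255 ≈ 79.729 → 80
G: 23×24/255 = 552/255 ≈ 2.165 → 2
B: 216×239/255 = 51624/255 ≈ 202.447 → 202
= RGB(80, 2, 202)


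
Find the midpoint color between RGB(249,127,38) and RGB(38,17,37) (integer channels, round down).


Midpoint: each channel = ⌊(C₁+C₂)/2⌋
R: ⌊(249+38)/2⌋ = 143
G: ⌊(127+17)/2⌋ = 72
B: ⌊(38+37)/2⌋ = 37
= RGB(143, 72, 37)


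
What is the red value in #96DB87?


Color: #96DB87
R = 96 = 150
G = DB = 219
B = 87 = 135
Red = 150


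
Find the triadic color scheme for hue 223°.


Triadic: equally spaced at 120° intervals
H1 = 223°
H2 = (223 + 120) mod 360 = 343°
H3 = (223 + 240) mod 360 = 103°
Triadic = 223°, 343°, 103°


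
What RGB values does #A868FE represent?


A8 → 168 (R)
68 → 104 (G)
FE → 254 (B)
= RGB(168, 104, 254)


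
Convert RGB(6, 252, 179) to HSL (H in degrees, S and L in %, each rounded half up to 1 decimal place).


Normalize: R'=6/255≈0.0235, G'=252/255≈0.9882, B'=179/255≈0.7020
Max=252/255, Min=6/255, Δ=Max-Min=246/255
L = (Max+Min)/2 = (252+6)/510 = 258/510 = 0.50588… → L = 50.6%
L > 0.5 → S = Δ/(2-Max-Min) = 246/(510-252-6) = 246/252 = 0.97619… → S = 97.6%
(the 1/255 factors cancel in S and H, so raw channel differences can be used)
Max is G' → H = 60 × ((B-R)/Δ + 2) = 60 × ((179-6)/246 + 2)
  173/246 + 2 = 0.7032… + 2 = 2.7032…
  H = 60 × 2.7032… = 162.195…° → H = 162.2°
= HSL(162.2°, 97.6%, 50.6%)


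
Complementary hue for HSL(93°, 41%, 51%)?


Complement = opposite side of color wheel = hue + 180°
H' = (93 + 180) mod 360 = 273°
S and L unchanged.
= HSL(273°, 41%, 51%)


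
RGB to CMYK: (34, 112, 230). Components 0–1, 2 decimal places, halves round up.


R'=34/255≈0.1333, G'=112/255≈0.4392, B'=230/255≈0.9020
K = 1 - max(R',G',B') = 1 - 230/255 = 25/255 = 0.09803… → 0.10
(1-R'-K)/(1-K) simplifies to (max-R)/max with max = 230:
C = (230-34)/230 = 196/230 = 0.85217… → 0.85
M = (230-112)/230 = 118/230 = 0.51304… → 0.51
Y = (230-230)/230 = 0/230 = 0 → 0.00
= CMYK(0.85, 0.51, 0.00, 0.10)


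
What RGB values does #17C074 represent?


17 → 23 (R)
C0 → 192 (G)
74 → 116 (B)
= RGB(23, 192, 116)


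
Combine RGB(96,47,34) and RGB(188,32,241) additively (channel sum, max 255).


Additive: each channel = min(255, C₁+C₂)
R: 96+188 = 284 → 255
G: 47+32 = 79 → 79
B: 34+241 = 275 → 255
= RGB(255, 79, 255)


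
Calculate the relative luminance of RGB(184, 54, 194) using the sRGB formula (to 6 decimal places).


Linearize each channel (sRGB transfer function): c = v/255; c_lin = c/12.92 if c ≤ 0.04045, else ((c+0.055)/1.055)^2.4
  R: 184/255 ≈ 0.721569 > 0.04045 → ((0.721569+0.055)/1.055)^2.4 ≈ 0.479320
  G: 54/255 ≈ 0.211765 > 0.04045 → ((0.211765+0.055)/1.055)^2.4 ≈ 0.036889
  B: 194/255 ≈ 0.760784 > 0.04045 → ((0.760784+0.055)/1.055)^2.4 ≈ 0.539479
R_lin = 0.479320, G_lin = 0.036889, B_lin = 0.539479
L = 0.2126×R + 0.7152×G + 0.0722×B
L = 0.2126×0.479320 + 0.7152×0.036889 + 0.0722×0.539479
L ≈ 0.167237


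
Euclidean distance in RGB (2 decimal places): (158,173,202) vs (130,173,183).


d = √[(R₁-R₂)² + (G₁-G₂)² + (B₁-B₂)²]
d = √[(158-130)² + (173-173)² + (202-183)²]
d = √[784 + 0 + 361]
d = √1145
d ≈ 33.84


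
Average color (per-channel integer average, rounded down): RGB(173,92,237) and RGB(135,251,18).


Midpoint: each channel = ⌊(C₁+C₂)/2⌋
R: ⌊(173+135)/2⌋ = 154
G: ⌊(92+251)/2⌋ = 171
B: ⌊(237+18)/2⌋ = 127
= RGB(154, 171, 127)


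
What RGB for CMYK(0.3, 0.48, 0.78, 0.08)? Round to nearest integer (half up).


R = 255 × (1-C) × (1-K) = 255 × 0.70 × 0.92 = 164.22 → 164
G = 255 × (1-M) × (1-K) = 255 × 0.52 × 0.92 = 121.992 → 122
B = 255 × (1-Y) × (1-K) = 255 × 0.22 × 0.92 = 51.612 → 52
= RGB(164, 122, 52)


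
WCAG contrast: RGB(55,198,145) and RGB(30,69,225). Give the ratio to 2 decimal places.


Linearize each sRGB channel c=v/255: c/12.92 if c ≤ 0.04045 else ((c+0.055)/1.055)^2.4
L = 0.2126×R_lin + 0.7152×G_lin + 0.0722×B_lin
Color 1 (55,198,145):
  R=55: 55/255≈0.2157 > 0.04045 → ((0.2157+0.055)/1.055)^2.4 ≈ 0.03820
  G=198: 198/255≈0.7765 > 0.04045 → ((0.7765+0.055)/1.055)^2.4 ≈ 0.56471
  B=145: 145/255≈0.5686 > 0.04045 → ((0.5686+0.055)/1.055)^2.4 ≈ 0.28315
  L1 = 0.2126×0.03820 + 0.7152×0.56471 + 0.0722×0.28315 ≈ 0.43245
Color 2 (30,69,225):
  R=30: 30/255≈0.1176 > 0.04045 → ((0.1176+0.055)/1.055)^2.4 ≈ 0.01298
  G=69: 69/255≈0.2706 > 0.04045 → ((0.2706+0.055)/1.055)^2.4 ≈ 0.05951
  B=225: 225/255≈0.8824 > 0.04045 → ((0.8824+0.055)/1.055)^2.4 ≈ 0.75294
  L2 = 0.2126×0.01298 + 0.7152×0.05951 + 0.0722×0.75294 ≈ 0.09969
Lighter = 0.43245, Darker = 0.09969
Ratio = (L_lighter + 0.05) / (L_darker + 0.05)
Ratio = (0.43245 + 0.05) / (0.09969 + 0.05) = 0.48245 / 0.14969 ≈ 3.2231
Ratio ≈ 3.22:1


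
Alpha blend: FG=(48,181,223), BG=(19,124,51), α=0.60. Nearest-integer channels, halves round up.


C = α×F + (1-α)×B, with 1-α = 0.40
R: 0.60×48 + 0.40×19 = 28.80 + 7.60 = 36.40 → 36
G: 0.60×181 + 0.40×124 = 108.60 + 49.60 = 158.20 → 158
B: 0.60×223 + 0.40×51 = 133.80 + 20.40 = 154.20 → 154
= RGB(36, 158, 154)


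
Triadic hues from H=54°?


Triadic: equally spaced at 120° intervals
H1 = 54°
H2 = (54 + 120) mod 360 = 174°
H3 = (54 + 240) mod 360 = 294°
Triadic = 54°, 174°, 294°


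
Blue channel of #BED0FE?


Color: #BED0FE
R = BE = 190
G = D0 = 208
B = FE = 254
Blue = 254


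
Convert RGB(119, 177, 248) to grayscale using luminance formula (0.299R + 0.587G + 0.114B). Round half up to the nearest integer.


Gray = 0.299×R + 0.587×G + 0.114×B
Gray = 0.299×119 + 0.587×177 + 0.114×248
Gray = 35.581 + 103.899 + 28.272
Gray = 167.752 → round half up → 168
Gray = 168


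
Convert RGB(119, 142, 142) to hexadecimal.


R = 119 → 77 (hex)
G = 142 → 8E (hex)
B = 142 → 8E (hex)
Hex = #778E8E


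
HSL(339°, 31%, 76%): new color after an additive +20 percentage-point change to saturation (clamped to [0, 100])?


Original S = 31%
Adjustment = +20 percentage points
New S = 31 + (20) = 51
Clamp to [0, 100] → 51
= HSL(339°, 51%, 76%)


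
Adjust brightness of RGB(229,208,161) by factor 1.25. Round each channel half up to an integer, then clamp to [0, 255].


Multiply each channel by 1.25, round half up, clamp to [0, 255]
R: 229×1.25 = 286.25 → round → 286 → clamp → 255
G: 208×1.25 = 260 → clamp → 255
B: 161×1.25 = 201.25 → round → 201
= RGB(255, 255, 201)


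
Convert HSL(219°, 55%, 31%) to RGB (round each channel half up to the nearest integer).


H=219°, S=0.55, L=0.31
C = (1-|2L-1|)×S = (1-|-0.38|)×0.55 = 0.341
H' = H/60 = 219/60 ≈ 3.6500; X = C×(1-|H' mod 2 - 1|) = 0.11935
m = L - C/2 = 0.31 - 0.1705 = 0.1395
Sector ⌊H'⌋ = 3 → (R',G',B') = (0.0, 0.11935, 0.341)
RGB = ((R'+m)×255, (G'+m)×255, (B'+m)×255) = (35.5725, 66.00675, 122.5275)
Round half up → RGB(36, 66, 123)


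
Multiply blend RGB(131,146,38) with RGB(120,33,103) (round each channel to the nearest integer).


Multiply: C = A×B/255, rounded to nearest integer
R: 131×120/255 = 15720/255 ≈ 61.647 → 62
G: 146×33/255 = 4818/255 ≈ 18.894 → 19
B: 38×103/255 = 3914/255 ≈ 15.349 → 15
= RGB(62, 19, 15)


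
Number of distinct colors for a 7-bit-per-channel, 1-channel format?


Total bits = 7 bits/channel × 1 channels = 7 bits
Distinct colors = 2^7
= 128 colors


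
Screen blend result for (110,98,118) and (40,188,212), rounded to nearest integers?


Screen: C = 255 - (255-A)×(255-B)/255, rounded to nearest integer
R: 255 - (255-110)×(255-40)/255 = 255 - 31175/255 ≈ 255 - 122.255 = 132.745 → 133
G: 255 - (255-98)×(255-188)/255 = 255 - 10519/255 ≈ 255 - 41.251 = 213.749 → 214
B: 255 - (255-118)×(255-212)/255 = 255 - 5891/255 ≈ 255 - 23.102 = 231.898 → 232
= RGB(133, 214, 232)


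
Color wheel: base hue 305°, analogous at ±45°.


Base hue: 305°
Left analog: (305 - 45) mod 360 = 260°
Right analog: (305 + 45) mod 360 = 350°
Analogous hues = 260° and 350°


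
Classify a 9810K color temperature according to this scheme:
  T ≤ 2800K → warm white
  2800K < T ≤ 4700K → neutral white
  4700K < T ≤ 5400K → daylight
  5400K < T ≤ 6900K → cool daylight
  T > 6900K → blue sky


Temperature: 9810K
9810K > 6900K → blue sky
Classification: blue sky


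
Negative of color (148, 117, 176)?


Invert: (255-R, 255-G, 255-B)
R: 255-148 = 107
G: 255-117 = 138
B: 255-176 = 79
= RGB(107, 138, 79)


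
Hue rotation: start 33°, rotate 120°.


New hue = (H + rotation) mod 360
New hue = (33 + 120) mod 360
= 153 mod 360
= 153°


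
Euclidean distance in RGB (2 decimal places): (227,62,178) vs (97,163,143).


d = √[(R₁-R₂)² + (G₁-G₂)² + (B₁-B₂)²]
d = √[(227-97)² + (62-163)² + (178-143)²]
d = √[16900 + 10201 + 1225]
d = √28326
d ≈ 168.30


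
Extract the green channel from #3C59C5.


Color: #3C59C5
R = 3C = 60
G = 59 = 89
B = C5 = 197
Green = 89


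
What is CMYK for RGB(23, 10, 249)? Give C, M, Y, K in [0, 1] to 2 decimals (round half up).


R'=23/255≈0.0902, G'=10/255≈0.0392, B'=249/255≈0.9765
K = 1 - max(R',G',B') = 1 - 249/255 = 6/255 = 0.02352… → 0.02
(1-R'-K)/(1-K) simplifies to (max-R)/max with max = 249:
C = (249-23)/249 = 226/249 = 0.90763… → 0.91
M = (249-10)/249 = 239/249 = 0.95983… → 0.96
Y = (249-249)/249 = 0/249 = 0 → 0.00
= CMYK(0.91, 0.96, 0.00, 0.02)


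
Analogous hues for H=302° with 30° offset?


Base hue: 302°
Left analog: (302 - 30) mod 360 = 272°
Right analog: (302 + 30) mod 360 = 332°
Analogous hues = 272° and 332°


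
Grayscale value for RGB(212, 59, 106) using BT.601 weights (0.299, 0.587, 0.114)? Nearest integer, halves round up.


Gray = 0.299×R + 0.587×G + 0.114×B
Gray = 0.299×212 + 0.587×59 + 0.114×106
Gray = 63.388 + 34.633 + 12.084
Gray = 110.105 → round half up → 110
Gray = 110


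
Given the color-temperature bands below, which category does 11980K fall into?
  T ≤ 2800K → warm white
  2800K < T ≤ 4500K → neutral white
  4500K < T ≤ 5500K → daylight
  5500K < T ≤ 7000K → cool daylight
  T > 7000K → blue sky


Temperature: 11980K
11980K > 7000K → blue sky
Classification: blue sky


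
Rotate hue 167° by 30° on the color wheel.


New hue = (H + rotation) mod 360
New hue = (167 + 30) mod 360
= 197 mod 360
= 197°


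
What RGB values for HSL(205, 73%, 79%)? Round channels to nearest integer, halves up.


H=205°, S=0.73, L=0.79
C = (1-|2L-1|)×S = (1-|0.58|)×0.73 = 0.3066
H' = H/60 = 205/60 ≈ 3.4167; X = C×(1-|H' mod 2 - 1|) = 0.17885
m = L - C/2 = 0.79 - 0.1533 = 0.6367
Sector ⌊H'⌋ = 3 → (R',G',B') = (0.0, 0.17885, 0.3066)
RGB = ((R'+m)×255, (G'+m)×255, (B'+m)×255) = (162.3585, 207.96525, 240.5415)
Round half up → RGB(162, 208, 241)


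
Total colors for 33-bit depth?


Colors = 2^bits = 2^33
= 8,589,934,592 colors


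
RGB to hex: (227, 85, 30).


R = 227 → E3 (hex)
G = 85 → 55 (hex)
B = 30 → 1E (hex)
Hex = #E3551E


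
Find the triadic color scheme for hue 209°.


Triadic: equally spaced at 120° intervals
H1 = 209°
H2 = (209 + 120) mod 360 = 329°
H3 = (209 + 240) mod 360 = 89°
Triadic = 209°, 329°, 89°


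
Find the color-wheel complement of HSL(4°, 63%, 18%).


Complement = opposite side of color wheel = hue + 180°
H' = (4 + 180) mod 360 = 184°
S and L unchanged.
= HSL(184°, 63%, 18%)


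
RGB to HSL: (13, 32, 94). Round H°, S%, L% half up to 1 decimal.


Normalize: R'=13/255≈0.0510, G'=32/255≈0.1255, B'=94/255≈0.3686
Max=94/255, Min=13/255, Δ=Max-Min=81/255
L = (Max+Min)/2 = (94+13)/510 = 107/510 = 0.20980… → L = 21.0%
L ≤ 0.5 → S = Δ/(Max+Min) = 81/(94+13) = 81/107 = 0.75700… → S = 75.7%
(the 1/255 factors cancel in S and H, so raw channel differences can be used)
Max is B' → H = 60 × ((R-G)/Δ + 4) = 60 × ((13-32)/81 + 4)
  -19/81 + 4 = -0.2345… + 4 = 3.7654…
  H = 60 × 3.7654… = 225.925…° → H = 225.9°
= HSL(225.9°, 75.7%, 21.0%)


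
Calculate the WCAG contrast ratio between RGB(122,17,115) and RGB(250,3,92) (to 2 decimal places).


Linearize each sRGB channel c=v/255: c/12.92 if c ≤ 0.04045 else ((c+0.055)/1.055)^2.4
L = 0.2126×R_lin + 0.7152×G_lin + 0.0722×B_lin
Color 1 (122,17,115):
  R=122: 122/255≈0.4784 > 0.04045 → ((0.4784+0.055)/1.055)^2.4 ≈ 0.19462
  G=17: 17/255≈0.0667 > 0.04045 → ((0.0667+0.055)/1.055)^2.4 ≈ 0.00561
  B=115: 115/255≈0.4510 > 0.04045 → ((0.4510+0.055)/1.055)^2.4 ≈ 0.17144
  L1 = 0.2126×0.19462 + 0.7152×0.00561 + 0.0722×0.17144 ≈ 0.05776
Color 2 (250,3,92):
  R=250: 250/255≈0.9804 > 0.04045 → ((0.9804+0.055)/1.055)^2.4 ≈ 0.95597
  G=3: 3/255≈0.0118 ≤ 0.04045 → 0.0118/12.92 ≈ 0.00091
  B=92: 92/255≈0.3608 > 0.04045 → ((0.3608+0.055)/1.055)^2.4 ≈ 0.10702
  L2 = 0.2126×0.95597 + 0.7152×0.00091 + 0.0722×0.10702 ≈ 0.21162
Lighter = 0.21162, Darker = 0.05776
Ratio = (L_lighter + 0.05) / (L_darker + 0.05)
Ratio = (0.21162 + 0.05) / (0.05776 + 0.05) = 0.26162 / 0.10776 ≈ 2.4277
Ratio ≈ 2.43:1


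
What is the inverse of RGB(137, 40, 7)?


Invert: (255-R, 255-G, 255-B)
R: 255-137 = 118
G: 255-40 = 215
B: 255-7 = 248
= RGB(118, 215, 248)


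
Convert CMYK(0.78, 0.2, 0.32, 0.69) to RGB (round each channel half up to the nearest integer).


R = 255 × (1-C) × (1-K) = 255 × 0.22 × 0.31 = 17.391 → 17
G = 255 × (1-M) × (1-K) = 255 × 0.80 × 0.31 = 63.24 → 63
B = 255 × (1-Y) × (1-K) = 255 × 0.68 × 0.31 = 53.754 → 54
= RGB(17, 63, 54)


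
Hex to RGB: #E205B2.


E2 → 226 (R)
05 → 5 (G)
B2 → 178 (B)
= RGB(226, 5, 178)


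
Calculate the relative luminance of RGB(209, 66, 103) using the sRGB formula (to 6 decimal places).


Linearize each channel (sRGB transfer function): c = v/255; c_lin = c/12.92 if c ≤ 0.04045, else ((c+0.055)/1.055)^2.4
  R: 209/255 ≈ 0.819608 > 0.04045 → ((0.819608+0.055)/1.055)^2.4 ≈ 0.637597
  G: 66/255 ≈ 0.258824 > 0.04045 → ((0.258824+0.055)/1.055)^2.4 ≈ 0.054480
  B: 103/255 ≈ 0.403922 > 0.04045 → ((0.403922+0.055)/1.055)^2.4 ≈ 0.135633
R_lin = 0.637597, G_lin = 0.054480, B_lin = 0.135633
L = 0.2126×R + 0.7152×G + 0.0722×B
L = 0.2126×0.637597 + 0.7152×0.054480 + 0.0722×0.135633
L ≈ 0.184310


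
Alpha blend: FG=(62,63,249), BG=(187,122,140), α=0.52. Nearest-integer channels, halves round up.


C = α×F + (1-α)×B, with 1-α = 0.48
R: 0.52×62 + 0.48×187 = 32.24 + 89.76 = 122.00 → 122
G: 0.52×63 + 0.48×122 = 32.76 + 58.56 = 91.32 → 91
B: 0.52×249 + 0.48×140 = 129.48 + 67.20 = 196.68 → 197
= RGB(122, 91, 197)
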